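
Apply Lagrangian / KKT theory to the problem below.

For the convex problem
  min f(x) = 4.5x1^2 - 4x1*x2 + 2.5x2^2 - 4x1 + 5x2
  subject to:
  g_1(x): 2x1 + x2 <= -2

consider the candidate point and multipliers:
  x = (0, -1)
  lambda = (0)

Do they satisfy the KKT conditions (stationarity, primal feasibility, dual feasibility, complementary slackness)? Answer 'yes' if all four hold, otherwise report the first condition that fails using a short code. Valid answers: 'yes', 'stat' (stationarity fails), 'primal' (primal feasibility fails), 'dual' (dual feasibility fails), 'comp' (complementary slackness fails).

Gradient of f: grad f(x) = Q x + c = (0, 0)
Constraint values g_i(x) = a_i^T x - b_i:
  g_1((0, -1)) = 1
Stationarity residual: grad f(x) + sum_i lambda_i a_i = (0, 0)
  -> stationarity OK
Primal feasibility (all g_i <= 0): FAILS
Dual feasibility (all lambda_i >= 0): OK
Complementary slackness (lambda_i * g_i(x) = 0 for all i): OK

Verdict: the first failing condition is primal_feasibility -> primal.

primal


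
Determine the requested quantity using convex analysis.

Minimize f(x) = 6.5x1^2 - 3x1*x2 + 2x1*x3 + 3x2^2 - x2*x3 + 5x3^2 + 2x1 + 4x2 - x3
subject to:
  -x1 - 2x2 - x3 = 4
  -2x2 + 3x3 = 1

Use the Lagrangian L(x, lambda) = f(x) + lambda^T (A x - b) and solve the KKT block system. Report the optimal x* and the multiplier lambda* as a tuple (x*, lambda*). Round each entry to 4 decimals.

Form the Lagrangian:
  L(x, lambda) = (1/2) x^T Q x + c^T x + lambda^T (A x - b)
Stationarity (grad_x L = 0): Q x + c + A^T lambda = 0.
Primal feasibility: A x = b.

This gives the KKT block system:
  [ Q   A^T ] [ x     ]   [-c ]
  [ A    0  ] [ lambda ] = [ b ]

Solving the linear system:
  x*      = (-0.5775, -1.4085, -0.6056)
  lambda* = (-2.493, 1.4366)
  f(x*)   = 1.1761

x* = (-0.5775, -1.4085, -0.6056), lambda* = (-2.493, 1.4366)


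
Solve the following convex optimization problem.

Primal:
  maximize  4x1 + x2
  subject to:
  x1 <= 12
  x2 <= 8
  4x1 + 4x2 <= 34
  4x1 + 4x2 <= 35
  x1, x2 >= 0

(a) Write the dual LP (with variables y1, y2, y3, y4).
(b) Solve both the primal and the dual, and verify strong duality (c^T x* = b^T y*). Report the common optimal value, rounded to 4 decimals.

The standard primal-dual pair for 'max c^T x s.t. A x <= b, x >= 0' is:
  Dual:  min b^T y  s.t.  A^T y >= c,  y >= 0.

So the dual LP is:
  minimize  12y1 + 8y2 + 34y3 + 35y4
  subject to:
    y1 + 4y3 + 4y4 >= 4
    y2 + 4y3 + 4y4 >= 1
    y1, y2, y3, y4 >= 0

Solving the primal: x* = (8.5, 0).
  primal value c^T x* = 34.
Solving the dual: y* = (0, 0, 1, 0).
  dual value b^T y* = 34.
Strong duality: c^T x* = b^T y*. Confirmed.

34


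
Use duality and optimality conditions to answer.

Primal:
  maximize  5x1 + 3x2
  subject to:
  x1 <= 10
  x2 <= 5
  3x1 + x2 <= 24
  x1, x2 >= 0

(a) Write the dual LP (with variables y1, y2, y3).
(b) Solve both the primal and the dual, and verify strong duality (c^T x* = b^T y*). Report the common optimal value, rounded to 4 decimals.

The standard primal-dual pair for 'max c^T x s.t. A x <= b, x >= 0' is:
  Dual:  min b^T y  s.t.  A^T y >= c,  y >= 0.

So the dual LP is:
  minimize  10y1 + 5y2 + 24y3
  subject to:
    y1 + 3y3 >= 5
    y2 + y3 >= 3
    y1, y2, y3 >= 0

Solving the primal: x* = (6.3333, 5).
  primal value c^T x* = 46.6667.
Solving the dual: y* = (0, 1.3333, 1.6667).
  dual value b^T y* = 46.6667.
Strong duality: c^T x* = b^T y*. Confirmed.

46.6667


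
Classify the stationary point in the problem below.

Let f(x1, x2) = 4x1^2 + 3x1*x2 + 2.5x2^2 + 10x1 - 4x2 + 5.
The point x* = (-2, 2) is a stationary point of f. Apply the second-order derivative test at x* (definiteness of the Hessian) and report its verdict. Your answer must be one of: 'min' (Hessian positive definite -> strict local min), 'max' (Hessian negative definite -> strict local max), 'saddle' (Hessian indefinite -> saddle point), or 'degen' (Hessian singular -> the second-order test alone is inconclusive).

Compute the Hessian H = grad^2 f:
  H = [[8, 3], [3, 5]]
Verify stationarity: grad f(x*) = H x* + g = (0, 0).
Eigenvalues of H: 3.1459, 9.8541.
Both eigenvalues > 0, so H is positive definite -> x* is a strict local min.

min


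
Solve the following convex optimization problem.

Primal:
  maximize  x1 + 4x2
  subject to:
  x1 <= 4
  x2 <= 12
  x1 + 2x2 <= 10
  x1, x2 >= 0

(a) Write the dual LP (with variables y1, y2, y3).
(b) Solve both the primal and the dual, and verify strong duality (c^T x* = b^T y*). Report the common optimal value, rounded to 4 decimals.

The standard primal-dual pair for 'max c^T x s.t. A x <= b, x >= 0' is:
  Dual:  min b^T y  s.t.  A^T y >= c,  y >= 0.

So the dual LP is:
  minimize  4y1 + 12y2 + 10y3
  subject to:
    y1 + y3 >= 1
    y2 + 2y3 >= 4
    y1, y2, y3 >= 0

Solving the primal: x* = (0, 5).
  primal value c^T x* = 20.
Solving the dual: y* = (0, 0, 2).
  dual value b^T y* = 20.
Strong duality: c^T x* = b^T y*. Confirmed.

20


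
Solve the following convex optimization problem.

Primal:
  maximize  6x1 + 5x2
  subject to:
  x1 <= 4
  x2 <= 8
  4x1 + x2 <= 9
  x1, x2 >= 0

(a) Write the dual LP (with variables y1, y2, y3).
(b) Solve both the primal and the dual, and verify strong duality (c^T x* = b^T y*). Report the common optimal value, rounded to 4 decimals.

The standard primal-dual pair for 'max c^T x s.t. A x <= b, x >= 0' is:
  Dual:  min b^T y  s.t.  A^T y >= c,  y >= 0.

So the dual LP is:
  minimize  4y1 + 8y2 + 9y3
  subject to:
    y1 + 4y3 >= 6
    y2 + y3 >= 5
    y1, y2, y3 >= 0

Solving the primal: x* = (0.25, 8).
  primal value c^T x* = 41.5.
Solving the dual: y* = (0, 3.5, 1.5).
  dual value b^T y* = 41.5.
Strong duality: c^T x* = b^T y*. Confirmed.

41.5


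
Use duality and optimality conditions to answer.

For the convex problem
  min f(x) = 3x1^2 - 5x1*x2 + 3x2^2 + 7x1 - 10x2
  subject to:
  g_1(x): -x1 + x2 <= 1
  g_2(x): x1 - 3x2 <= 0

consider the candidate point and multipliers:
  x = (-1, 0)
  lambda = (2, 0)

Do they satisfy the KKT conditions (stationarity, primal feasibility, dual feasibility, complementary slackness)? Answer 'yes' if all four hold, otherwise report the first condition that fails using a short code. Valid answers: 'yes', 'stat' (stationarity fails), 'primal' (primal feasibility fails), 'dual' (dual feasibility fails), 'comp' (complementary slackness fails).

Gradient of f: grad f(x) = Q x + c = (1, -5)
Constraint values g_i(x) = a_i^T x - b_i:
  g_1((-1, 0)) = 0
  g_2((-1, 0)) = -1
Stationarity residual: grad f(x) + sum_i lambda_i a_i = (-1, -3)
  -> stationarity FAILS
Primal feasibility (all g_i <= 0): OK
Dual feasibility (all lambda_i >= 0): OK
Complementary slackness (lambda_i * g_i(x) = 0 for all i): OK

Verdict: the first failing condition is stationarity -> stat.

stat


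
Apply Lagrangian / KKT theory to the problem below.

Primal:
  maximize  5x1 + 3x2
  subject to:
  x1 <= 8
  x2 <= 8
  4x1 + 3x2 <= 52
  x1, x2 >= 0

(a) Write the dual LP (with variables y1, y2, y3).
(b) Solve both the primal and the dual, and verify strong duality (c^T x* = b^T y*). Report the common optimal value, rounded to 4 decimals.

The standard primal-dual pair for 'max c^T x s.t. A x <= b, x >= 0' is:
  Dual:  min b^T y  s.t.  A^T y >= c,  y >= 0.

So the dual LP is:
  minimize  8y1 + 8y2 + 52y3
  subject to:
    y1 + 4y3 >= 5
    y2 + 3y3 >= 3
    y1, y2, y3 >= 0

Solving the primal: x* = (8, 6.6667).
  primal value c^T x* = 60.
Solving the dual: y* = (1, 0, 1).
  dual value b^T y* = 60.
Strong duality: c^T x* = b^T y*. Confirmed.

60


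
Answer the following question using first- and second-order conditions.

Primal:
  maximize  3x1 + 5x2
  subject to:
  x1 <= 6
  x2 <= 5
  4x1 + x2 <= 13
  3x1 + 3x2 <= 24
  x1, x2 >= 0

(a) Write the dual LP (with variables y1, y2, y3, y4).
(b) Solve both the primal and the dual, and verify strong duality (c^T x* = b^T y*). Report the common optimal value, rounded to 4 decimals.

The standard primal-dual pair for 'max c^T x s.t. A x <= b, x >= 0' is:
  Dual:  min b^T y  s.t.  A^T y >= c,  y >= 0.

So the dual LP is:
  minimize  6y1 + 5y2 + 13y3 + 24y4
  subject to:
    y1 + 4y3 + 3y4 >= 3
    y2 + y3 + 3y4 >= 5
    y1, y2, y3, y4 >= 0

Solving the primal: x* = (2, 5).
  primal value c^T x* = 31.
Solving the dual: y* = (0, 4.25, 0.75, 0).
  dual value b^T y* = 31.
Strong duality: c^T x* = b^T y*. Confirmed.

31


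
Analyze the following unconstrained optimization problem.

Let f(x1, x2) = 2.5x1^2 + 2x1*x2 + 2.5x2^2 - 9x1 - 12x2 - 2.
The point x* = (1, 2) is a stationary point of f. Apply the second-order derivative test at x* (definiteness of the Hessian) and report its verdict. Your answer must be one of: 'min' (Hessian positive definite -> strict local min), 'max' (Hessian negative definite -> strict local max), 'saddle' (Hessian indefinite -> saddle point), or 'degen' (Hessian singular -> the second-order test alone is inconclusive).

Compute the Hessian H = grad^2 f:
  H = [[5, 2], [2, 5]]
Verify stationarity: grad f(x*) = H x* + g = (0, 0).
Eigenvalues of H: 3, 7.
Both eigenvalues > 0, so H is positive definite -> x* is a strict local min.

min


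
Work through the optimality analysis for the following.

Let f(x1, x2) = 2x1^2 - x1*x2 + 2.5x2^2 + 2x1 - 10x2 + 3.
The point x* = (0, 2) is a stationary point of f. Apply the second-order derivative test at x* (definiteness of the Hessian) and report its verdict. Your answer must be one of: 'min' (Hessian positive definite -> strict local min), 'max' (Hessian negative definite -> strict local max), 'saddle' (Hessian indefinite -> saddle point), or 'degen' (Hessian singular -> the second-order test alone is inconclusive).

Compute the Hessian H = grad^2 f:
  H = [[4, -1], [-1, 5]]
Verify stationarity: grad f(x*) = H x* + g = (0, 0).
Eigenvalues of H: 3.382, 5.618.
Both eigenvalues > 0, so H is positive definite -> x* is a strict local min.

min


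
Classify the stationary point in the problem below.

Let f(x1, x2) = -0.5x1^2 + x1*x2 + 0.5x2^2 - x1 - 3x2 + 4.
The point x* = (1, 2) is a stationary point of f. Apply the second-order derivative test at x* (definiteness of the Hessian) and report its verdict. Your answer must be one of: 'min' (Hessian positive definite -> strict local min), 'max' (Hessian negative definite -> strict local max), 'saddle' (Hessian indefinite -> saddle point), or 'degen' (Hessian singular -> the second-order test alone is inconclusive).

Compute the Hessian H = grad^2 f:
  H = [[-1, 1], [1, 1]]
Verify stationarity: grad f(x*) = H x* + g = (0, 0).
Eigenvalues of H: -1.4142, 1.4142.
Eigenvalues have mixed signs, so H is indefinite -> x* is a saddle point.

saddle


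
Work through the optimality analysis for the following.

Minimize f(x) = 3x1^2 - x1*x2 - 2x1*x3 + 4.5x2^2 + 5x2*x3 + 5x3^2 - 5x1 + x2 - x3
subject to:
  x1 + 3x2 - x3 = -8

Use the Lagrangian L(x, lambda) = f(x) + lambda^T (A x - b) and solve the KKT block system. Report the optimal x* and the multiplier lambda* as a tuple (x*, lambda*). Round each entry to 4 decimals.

Form the Lagrangian:
  L(x, lambda) = (1/2) x^T Q x + c^T x + lambda^T (A x - b)
Stationarity (grad_x L = 0): Q x + c + A^T lambda = 0.
Primal feasibility: A x = b.

This gives the KKT block system:
  [ Q   A^T ] [ x     ]   [-c ]
  [ A    0  ] [ lambda ] = [ b ]

Solving the linear system:
  x*      = (0.3953, -2.2408, 1.6728)
  lambda* = (3.733)
  f(x*)   = 11.9869

x* = (0.3953, -2.2408, 1.6728), lambda* = (3.733)


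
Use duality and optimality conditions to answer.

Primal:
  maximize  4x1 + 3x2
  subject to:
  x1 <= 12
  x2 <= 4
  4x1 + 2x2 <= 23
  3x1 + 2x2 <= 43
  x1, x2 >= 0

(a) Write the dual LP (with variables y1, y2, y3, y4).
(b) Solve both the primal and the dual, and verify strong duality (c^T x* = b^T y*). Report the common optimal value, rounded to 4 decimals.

The standard primal-dual pair for 'max c^T x s.t. A x <= b, x >= 0' is:
  Dual:  min b^T y  s.t.  A^T y >= c,  y >= 0.

So the dual LP is:
  minimize  12y1 + 4y2 + 23y3 + 43y4
  subject to:
    y1 + 4y3 + 3y4 >= 4
    y2 + 2y3 + 2y4 >= 3
    y1, y2, y3, y4 >= 0

Solving the primal: x* = (3.75, 4).
  primal value c^T x* = 27.
Solving the dual: y* = (0, 1, 1, 0).
  dual value b^T y* = 27.
Strong duality: c^T x* = b^T y*. Confirmed.

27


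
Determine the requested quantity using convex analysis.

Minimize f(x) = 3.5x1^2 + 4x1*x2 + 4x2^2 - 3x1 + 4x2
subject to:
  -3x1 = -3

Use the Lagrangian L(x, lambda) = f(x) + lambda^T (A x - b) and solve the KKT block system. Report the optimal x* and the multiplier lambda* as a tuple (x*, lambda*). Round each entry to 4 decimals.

Form the Lagrangian:
  L(x, lambda) = (1/2) x^T Q x + c^T x + lambda^T (A x - b)
Stationarity (grad_x L = 0): Q x + c + A^T lambda = 0.
Primal feasibility: A x = b.

This gives the KKT block system:
  [ Q   A^T ] [ x     ]   [-c ]
  [ A    0  ] [ lambda ] = [ b ]

Solving the linear system:
  x*      = (1, -1)
  lambda* = (0)
  f(x*)   = -3.5

x* = (1, -1), lambda* = (0)


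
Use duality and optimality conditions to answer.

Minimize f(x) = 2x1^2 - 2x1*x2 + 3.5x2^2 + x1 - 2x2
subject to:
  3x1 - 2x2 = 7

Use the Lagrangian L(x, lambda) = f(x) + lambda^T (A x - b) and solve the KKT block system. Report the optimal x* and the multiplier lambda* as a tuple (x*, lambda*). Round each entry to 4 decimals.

Form the Lagrangian:
  L(x, lambda) = (1/2) x^T Q x + c^T x + lambda^T (A x - b)
Stationarity (grad_x L = 0): Q x + c + A^T lambda = 0.
Primal feasibility: A x = b.

This gives the KKT block system:
  [ Q   A^T ] [ x     ]   [-c ]
  [ A    0  ] [ lambda ] = [ b ]

Solving the linear system:
  x*      = (2.3091, -0.0364)
  lambda* = (-3.4364)
  f(x*)   = 13.2182

x* = (2.3091, -0.0364), lambda* = (-3.4364)


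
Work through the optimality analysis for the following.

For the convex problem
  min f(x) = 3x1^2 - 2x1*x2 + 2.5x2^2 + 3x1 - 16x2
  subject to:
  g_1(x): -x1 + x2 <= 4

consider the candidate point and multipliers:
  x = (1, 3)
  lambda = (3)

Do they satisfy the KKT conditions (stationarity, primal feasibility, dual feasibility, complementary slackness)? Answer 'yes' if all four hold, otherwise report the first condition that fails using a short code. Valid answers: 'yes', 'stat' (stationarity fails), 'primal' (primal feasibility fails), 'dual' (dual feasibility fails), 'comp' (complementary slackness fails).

Gradient of f: grad f(x) = Q x + c = (3, -3)
Constraint values g_i(x) = a_i^T x - b_i:
  g_1((1, 3)) = -2
Stationarity residual: grad f(x) + sum_i lambda_i a_i = (0, 0)
  -> stationarity OK
Primal feasibility (all g_i <= 0): OK
Dual feasibility (all lambda_i >= 0): OK
Complementary slackness (lambda_i * g_i(x) = 0 for all i): FAILS

Verdict: the first failing condition is complementary_slackness -> comp.

comp


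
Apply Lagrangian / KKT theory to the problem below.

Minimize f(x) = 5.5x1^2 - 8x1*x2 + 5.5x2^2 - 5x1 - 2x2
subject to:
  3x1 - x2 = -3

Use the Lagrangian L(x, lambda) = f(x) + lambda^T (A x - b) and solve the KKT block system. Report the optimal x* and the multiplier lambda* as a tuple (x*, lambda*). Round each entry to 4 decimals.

Form the Lagrangian:
  L(x, lambda) = (1/2) x^T Q x + c^T x + lambda^T (A x - b)
Stationarity (grad_x L = 0): Q x + c + A^T lambda = 0.
Primal feasibility: A x = b.

This gives the KKT block system:
  [ Q   A^T ] [ x     ]   [-c ]
  [ A    0  ] [ lambda ] = [ b ]

Solving the linear system:
  x*      = (-1.0323, -0.0968)
  lambda* = (5.1935)
  f(x*)   = 10.4677

x* = (-1.0323, -0.0968), lambda* = (5.1935)


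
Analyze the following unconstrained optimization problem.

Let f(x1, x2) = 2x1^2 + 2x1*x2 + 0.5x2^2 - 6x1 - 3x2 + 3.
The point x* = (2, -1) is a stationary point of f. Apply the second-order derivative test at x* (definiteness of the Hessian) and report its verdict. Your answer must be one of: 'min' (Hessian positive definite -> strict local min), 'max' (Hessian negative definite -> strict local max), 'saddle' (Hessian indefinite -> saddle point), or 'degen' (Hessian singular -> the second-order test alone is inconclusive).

Compute the Hessian H = grad^2 f:
  H = [[4, 2], [2, 1]]
Verify stationarity: grad f(x*) = H x* + g = (0, 0).
Eigenvalues of H: 0, 5.
H has a zero eigenvalue (singular; positive semidefinite but not definite), so H is neither positive definite, negative definite, nor indefinite. The second-order test alone is inconclusive -> degen.
(Indeed, f is constant along the null direction of H through x*, so x* is not a strict local extremum.)

degen


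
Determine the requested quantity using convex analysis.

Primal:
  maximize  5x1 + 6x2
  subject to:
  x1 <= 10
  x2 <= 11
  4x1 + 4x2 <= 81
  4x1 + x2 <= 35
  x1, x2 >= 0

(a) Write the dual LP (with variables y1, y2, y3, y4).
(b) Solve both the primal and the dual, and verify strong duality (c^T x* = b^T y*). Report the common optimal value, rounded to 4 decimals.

The standard primal-dual pair for 'max c^T x s.t. A x <= b, x >= 0' is:
  Dual:  min b^T y  s.t.  A^T y >= c,  y >= 0.

So the dual LP is:
  minimize  10y1 + 11y2 + 81y3 + 35y4
  subject to:
    y1 + 4y3 + 4y4 >= 5
    y2 + 4y3 + y4 >= 6
    y1, y2, y3, y4 >= 0

Solving the primal: x* = (6, 11).
  primal value c^T x* = 96.
Solving the dual: y* = (0, 4.75, 0, 1.25).
  dual value b^T y* = 96.
Strong duality: c^T x* = b^T y*. Confirmed.

96


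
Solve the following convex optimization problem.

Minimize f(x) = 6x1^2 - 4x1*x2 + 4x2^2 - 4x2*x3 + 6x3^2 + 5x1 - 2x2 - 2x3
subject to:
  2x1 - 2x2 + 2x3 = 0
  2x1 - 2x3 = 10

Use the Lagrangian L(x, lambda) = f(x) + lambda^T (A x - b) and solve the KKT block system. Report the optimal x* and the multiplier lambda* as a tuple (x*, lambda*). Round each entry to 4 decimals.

Form the Lagrangian:
  L(x, lambda) = (1/2) x^T Q x + c^T x + lambda^T (A x - b)
Stationarity (grad_x L = 0): Q x + c + A^T lambda = 0.
Primal feasibility: A x = b.

This gives the KKT block system:
  [ Q   A^T ] [ x     ]   [-c ]
  [ A    0  ] [ lambda ] = [ b ]

Solving the linear system:
  x*      = (2.5417, 0.0833, -2.4583)
  lambda* = (-0.8333, -16.75)
  f(x*)   = 92.4792

x* = (2.5417, 0.0833, -2.4583), lambda* = (-0.8333, -16.75)


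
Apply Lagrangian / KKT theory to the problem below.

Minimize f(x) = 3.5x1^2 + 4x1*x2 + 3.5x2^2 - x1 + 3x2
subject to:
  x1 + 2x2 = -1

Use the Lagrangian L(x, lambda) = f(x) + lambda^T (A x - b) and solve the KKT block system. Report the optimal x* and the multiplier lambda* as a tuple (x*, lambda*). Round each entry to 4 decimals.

Form the Lagrangian:
  L(x, lambda) = (1/2) x^T Q x + c^T x + lambda^T (A x - b)
Stationarity (grad_x L = 0): Q x + c + A^T lambda = 0.
Primal feasibility: A x = b.

This gives the KKT block system:
  [ Q   A^T ] [ x     ]   [-c ]
  [ A    0  ] [ lambda ] = [ b ]

Solving the linear system:
  x*      = (0.5789, -0.7895)
  lambda* = (0.1053)
  f(x*)   = -1.4211

x* = (0.5789, -0.7895), lambda* = (0.1053)


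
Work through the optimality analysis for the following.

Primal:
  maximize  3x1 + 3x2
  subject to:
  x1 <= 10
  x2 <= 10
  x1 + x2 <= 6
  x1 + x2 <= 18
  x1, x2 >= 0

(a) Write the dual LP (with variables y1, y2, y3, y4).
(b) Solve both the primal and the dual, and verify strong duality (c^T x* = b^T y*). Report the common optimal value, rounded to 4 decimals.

The standard primal-dual pair for 'max c^T x s.t. A x <= b, x >= 0' is:
  Dual:  min b^T y  s.t.  A^T y >= c,  y >= 0.

So the dual LP is:
  minimize  10y1 + 10y2 + 6y3 + 18y4
  subject to:
    y1 + y3 + y4 >= 3
    y2 + y3 + y4 >= 3
    y1, y2, y3, y4 >= 0

Solving the primal: x* = (6, 0).
  primal value c^T x* = 18.
Solving the dual: y* = (0, 0, 3, 0).
  dual value b^T y* = 18.
Strong duality: c^T x* = b^T y*. Confirmed.

18


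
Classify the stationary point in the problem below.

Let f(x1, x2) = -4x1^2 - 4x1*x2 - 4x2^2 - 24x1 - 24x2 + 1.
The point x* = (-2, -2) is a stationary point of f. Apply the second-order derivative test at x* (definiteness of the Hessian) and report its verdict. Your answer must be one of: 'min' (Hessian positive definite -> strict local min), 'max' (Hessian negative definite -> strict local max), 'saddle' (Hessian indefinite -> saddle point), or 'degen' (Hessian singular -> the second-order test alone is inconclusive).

Compute the Hessian H = grad^2 f:
  H = [[-8, -4], [-4, -8]]
Verify stationarity: grad f(x*) = H x* + g = (0, 0).
Eigenvalues of H: -12, -4.
Both eigenvalues < 0, so H is negative definite -> x* is a strict local max.

max


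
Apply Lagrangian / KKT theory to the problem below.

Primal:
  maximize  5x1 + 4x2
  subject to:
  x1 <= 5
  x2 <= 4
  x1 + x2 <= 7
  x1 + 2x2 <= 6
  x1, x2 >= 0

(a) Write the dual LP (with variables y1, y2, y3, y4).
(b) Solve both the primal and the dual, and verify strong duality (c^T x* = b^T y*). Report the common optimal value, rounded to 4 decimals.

The standard primal-dual pair for 'max c^T x s.t. A x <= b, x >= 0' is:
  Dual:  min b^T y  s.t.  A^T y >= c,  y >= 0.

So the dual LP is:
  minimize  5y1 + 4y2 + 7y3 + 6y4
  subject to:
    y1 + y3 + y4 >= 5
    y2 + y3 + 2y4 >= 4
    y1, y2, y3, y4 >= 0

Solving the primal: x* = (5, 0.5).
  primal value c^T x* = 27.
Solving the dual: y* = (3, 0, 0, 2).
  dual value b^T y* = 27.
Strong duality: c^T x* = b^T y*. Confirmed.

27


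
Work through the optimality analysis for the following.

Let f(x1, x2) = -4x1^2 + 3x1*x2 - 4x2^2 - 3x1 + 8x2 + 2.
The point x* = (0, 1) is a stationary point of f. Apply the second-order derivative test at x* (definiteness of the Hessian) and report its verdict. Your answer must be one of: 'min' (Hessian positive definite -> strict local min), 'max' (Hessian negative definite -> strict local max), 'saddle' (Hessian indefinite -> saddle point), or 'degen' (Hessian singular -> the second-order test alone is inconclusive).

Compute the Hessian H = grad^2 f:
  H = [[-8, 3], [3, -8]]
Verify stationarity: grad f(x*) = H x* + g = (0, 0).
Eigenvalues of H: -11, -5.
Both eigenvalues < 0, so H is negative definite -> x* is a strict local max.

max


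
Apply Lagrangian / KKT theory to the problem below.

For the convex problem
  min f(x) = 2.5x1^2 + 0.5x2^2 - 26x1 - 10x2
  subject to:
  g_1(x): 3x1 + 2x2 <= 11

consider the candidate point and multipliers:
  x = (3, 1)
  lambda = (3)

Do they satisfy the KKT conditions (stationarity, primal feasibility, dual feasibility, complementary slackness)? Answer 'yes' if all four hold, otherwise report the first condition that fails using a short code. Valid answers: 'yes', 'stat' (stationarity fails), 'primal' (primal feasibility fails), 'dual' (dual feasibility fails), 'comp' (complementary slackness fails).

Gradient of f: grad f(x) = Q x + c = (-11, -9)
Constraint values g_i(x) = a_i^T x - b_i:
  g_1((3, 1)) = 0
Stationarity residual: grad f(x) + sum_i lambda_i a_i = (-2, -3)
  -> stationarity FAILS
Primal feasibility (all g_i <= 0): OK
Dual feasibility (all lambda_i >= 0): OK
Complementary slackness (lambda_i * g_i(x) = 0 for all i): OK

Verdict: the first failing condition is stationarity -> stat.

stat


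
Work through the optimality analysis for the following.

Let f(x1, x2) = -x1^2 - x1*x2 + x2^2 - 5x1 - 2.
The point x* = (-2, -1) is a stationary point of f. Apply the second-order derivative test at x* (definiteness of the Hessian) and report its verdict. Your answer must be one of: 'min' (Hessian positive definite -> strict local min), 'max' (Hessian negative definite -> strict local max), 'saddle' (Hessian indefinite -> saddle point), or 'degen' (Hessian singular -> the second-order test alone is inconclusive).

Compute the Hessian H = grad^2 f:
  H = [[-2, -1], [-1, 2]]
Verify stationarity: grad f(x*) = H x* + g = (0, 0).
Eigenvalues of H: -2.2361, 2.2361.
Eigenvalues have mixed signs, so H is indefinite -> x* is a saddle point.

saddle


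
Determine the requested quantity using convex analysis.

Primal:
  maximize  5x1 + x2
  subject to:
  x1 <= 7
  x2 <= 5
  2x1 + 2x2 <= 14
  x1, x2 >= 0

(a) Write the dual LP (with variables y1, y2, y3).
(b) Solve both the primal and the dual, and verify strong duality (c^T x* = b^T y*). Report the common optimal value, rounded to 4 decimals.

The standard primal-dual pair for 'max c^T x s.t. A x <= b, x >= 0' is:
  Dual:  min b^T y  s.t.  A^T y >= c,  y >= 0.

So the dual LP is:
  minimize  7y1 + 5y2 + 14y3
  subject to:
    y1 + 2y3 >= 5
    y2 + 2y3 >= 1
    y1, y2, y3 >= 0

Solving the primal: x* = (7, 0).
  primal value c^T x* = 35.
Solving the dual: y* = (4, 0, 0.5).
  dual value b^T y* = 35.
Strong duality: c^T x* = b^T y*. Confirmed.

35


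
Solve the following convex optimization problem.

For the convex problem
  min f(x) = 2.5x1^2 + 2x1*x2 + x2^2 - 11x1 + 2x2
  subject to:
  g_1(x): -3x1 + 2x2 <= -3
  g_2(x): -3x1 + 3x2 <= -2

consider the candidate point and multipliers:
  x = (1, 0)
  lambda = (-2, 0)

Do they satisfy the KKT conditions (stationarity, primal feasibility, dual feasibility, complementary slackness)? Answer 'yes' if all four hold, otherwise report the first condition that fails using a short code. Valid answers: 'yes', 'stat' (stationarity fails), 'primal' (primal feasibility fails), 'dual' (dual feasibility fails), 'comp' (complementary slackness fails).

Gradient of f: grad f(x) = Q x + c = (-6, 4)
Constraint values g_i(x) = a_i^T x - b_i:
  g_1((1, 0)) = 0
  g_2((1, 0)) = -1
Stationarity residual: grad f(x) + sum_i lambda_i a_i = (0, 0)
  -> stationarity OK
Primal feasibility (all g_i <= 0): OK
Dual feasibility (all lambda_i >= 0): FAILS
Complementary slackness (lambda_i * g_i(x) = 0 for all i): OK

Verdict: the first failing condition is dual_feasibility -> dual.

dual


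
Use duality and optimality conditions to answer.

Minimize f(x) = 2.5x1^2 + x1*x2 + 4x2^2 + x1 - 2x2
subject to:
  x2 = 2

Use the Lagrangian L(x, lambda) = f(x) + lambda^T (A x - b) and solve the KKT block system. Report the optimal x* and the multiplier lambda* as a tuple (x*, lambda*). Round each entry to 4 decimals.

Form the Lagrangian:
  L(x, lambda) = (1/2) x^T Q x + c^T x + lambda^T (A x - b)
Stationarity (grad_x L = 0): Q x + c + A^T lambda = 0.
Primal feasibility: A x = b.

This gives the KKT block system:
  [ Q   A^T ] [ x     ]   [-c ]
  [ A    0  ] [ lambda ] = [ b ]

Solving the linear system:
  x*      = (-0.6, 2)
  lambda* = (-13.4)
  f(x*)   = 11.1

x* = (-0.6, 2), lambda* = (-13.4)


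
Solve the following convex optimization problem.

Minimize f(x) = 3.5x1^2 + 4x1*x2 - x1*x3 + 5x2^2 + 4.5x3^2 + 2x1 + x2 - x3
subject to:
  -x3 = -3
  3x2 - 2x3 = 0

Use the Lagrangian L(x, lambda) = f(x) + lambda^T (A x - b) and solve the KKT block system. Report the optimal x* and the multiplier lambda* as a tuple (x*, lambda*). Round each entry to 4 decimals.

Form the Lagrangian:
  L(x, lambda) = (1/2) x^T Q x + c^T x + lambda^T (A x - b)
Stationarity (grad_x L = 0): Q x + c + A^T lambda = 0.
Primal feasibility: A x = b.

This gives the KKT block system:
  [ Q   A^T ] [ x     ]   [-c ]
  [ A    0  ] [ lambda ] = [ b ]

Solving the linear system:
  x*      = (-1, 2, 3)
  lambda* = (38.3333, -5.6667)
  f(x*)   = 56

x* = (-1, 2, 3), lambda* = (38.3333, -5.6667)


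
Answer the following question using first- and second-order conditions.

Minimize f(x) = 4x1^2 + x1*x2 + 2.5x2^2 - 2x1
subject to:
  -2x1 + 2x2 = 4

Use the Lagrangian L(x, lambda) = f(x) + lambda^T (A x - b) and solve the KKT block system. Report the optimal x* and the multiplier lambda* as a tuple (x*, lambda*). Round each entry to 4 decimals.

Form the Lagrangian:
  L(x, lambda) = (1/2) x^T Q x + c^T x + lambda^T (A x - b)
Stationarity (grad_x L = 0): Q x + c + A^T lambda = 0.
Primal feasibility: A x = b.

This gives the KKT block system:
  [ Q   A^T ] [ x     ]   [-c ]
  [ A    0  ] [ lambda ] = [ b ]

Solving the linear system:
  x*      = (-0.6667, 1.3333)
  lambda* = (-3)
  f(x*)   = 6.6667

x* = (-0.6667, 1.3333), lambda* = (-3)


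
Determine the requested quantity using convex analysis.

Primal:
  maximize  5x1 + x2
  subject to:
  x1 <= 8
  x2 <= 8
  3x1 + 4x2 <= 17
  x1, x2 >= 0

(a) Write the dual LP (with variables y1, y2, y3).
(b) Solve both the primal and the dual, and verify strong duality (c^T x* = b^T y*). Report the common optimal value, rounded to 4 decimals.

The standard primal-dual pair for 'max c^T x s.t. A x <= b, x >= 0' is:
  Dual:  min b^T y  s.t.  A^T y >= c,  y >= 0.

So the dual LP is:
  minimize  8y1 + 8y2 + 17y3
  subject to:
    y1 + 3y3 >= 5
    y2 + 4y3 >= 1
    y1, y2, y3 >= 0

Solving the primal: x* = (5.6667, 0).
  primal value c^T x* = 28.3333.
Solving the dual: y* = (0, 0, 1.6667).
  dual value b^T y* = 28.3333.
Strong duality: c^T x* = b^T y*. Confirmed.

28.3333


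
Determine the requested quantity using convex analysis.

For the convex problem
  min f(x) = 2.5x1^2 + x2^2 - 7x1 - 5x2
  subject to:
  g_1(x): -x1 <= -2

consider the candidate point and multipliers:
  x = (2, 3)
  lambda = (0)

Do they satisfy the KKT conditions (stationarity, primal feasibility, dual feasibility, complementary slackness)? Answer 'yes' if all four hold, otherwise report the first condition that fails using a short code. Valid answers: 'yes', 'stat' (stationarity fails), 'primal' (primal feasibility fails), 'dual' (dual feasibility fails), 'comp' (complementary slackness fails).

Gradient of f: grad f(x) = Q x + c = (3, 1)
Constraint values g_i(x) = a_i^T x - b_i:
  g_1((2, 3)) = 0
Stationarity residual: grad f(x) + sum_i lambda_i a_i = (3, 1)
  -> stationarity FAILS
Primal feasibility (all g_i <= 0): OK
Dual feasibility (all lambda_i >= 0): OK
Complementary slackness (lambda_i * g_i(x) = 0 for all i): OK

Verdict: the first failing condition is stationarity -> stat.

stat


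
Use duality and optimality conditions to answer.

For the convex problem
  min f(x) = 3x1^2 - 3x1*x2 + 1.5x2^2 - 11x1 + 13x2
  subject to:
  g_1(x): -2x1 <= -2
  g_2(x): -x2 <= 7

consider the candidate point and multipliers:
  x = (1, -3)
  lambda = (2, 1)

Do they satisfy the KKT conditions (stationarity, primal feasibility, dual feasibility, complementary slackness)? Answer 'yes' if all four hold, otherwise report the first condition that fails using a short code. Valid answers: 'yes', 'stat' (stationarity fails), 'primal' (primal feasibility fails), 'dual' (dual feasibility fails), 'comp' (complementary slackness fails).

Gradient of f: grad f(x) = Q x + c = (4, 1)
Constraint values g_i(x) = a_i^T x - b_i:
  g_1((1, -3)) = 0
  g_2((1, -3)) = -4
Stationarity residual: grad f(x) + sum_i lambda_i a_i = (0, 0)
  -> stationarity OK
Primal feasibility (all g_i <= 0): OK
Dual feasibility (all lambda_i >= 0): OK
Complementary slackness (lambda_i * g_i(x) = 0 for all i): FAILS

Verdict: the first failing condition is complementary_slackness -> comp.

comp


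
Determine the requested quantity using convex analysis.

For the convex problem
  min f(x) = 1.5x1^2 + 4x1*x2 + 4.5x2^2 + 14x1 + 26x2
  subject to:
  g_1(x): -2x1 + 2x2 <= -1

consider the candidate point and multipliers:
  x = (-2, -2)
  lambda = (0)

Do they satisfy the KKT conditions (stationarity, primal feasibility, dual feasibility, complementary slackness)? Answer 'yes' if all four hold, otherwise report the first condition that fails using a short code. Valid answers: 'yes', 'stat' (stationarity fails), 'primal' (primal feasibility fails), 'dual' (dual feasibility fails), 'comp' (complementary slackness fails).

Gradient of f: grad f(x) = Q x + c = (0, 0)
Constraint values g_i(x) = a_i^T x - b_i:
  g_1((-2, -2)) = 1
Stationarity residual: grad f(x) + sum_i lambda_i a_i = (0, 0)
  -> stationarity OK
Primal feasibility (all g_i <= 0): FAILS
Dual feasibility (all lambda_i >= 0): OK
Complementary slackness (lambda_i * g_i(x) = 0 for all i): OK

Verdict: the first failing condition is primal_feasibility -> primal.

primal


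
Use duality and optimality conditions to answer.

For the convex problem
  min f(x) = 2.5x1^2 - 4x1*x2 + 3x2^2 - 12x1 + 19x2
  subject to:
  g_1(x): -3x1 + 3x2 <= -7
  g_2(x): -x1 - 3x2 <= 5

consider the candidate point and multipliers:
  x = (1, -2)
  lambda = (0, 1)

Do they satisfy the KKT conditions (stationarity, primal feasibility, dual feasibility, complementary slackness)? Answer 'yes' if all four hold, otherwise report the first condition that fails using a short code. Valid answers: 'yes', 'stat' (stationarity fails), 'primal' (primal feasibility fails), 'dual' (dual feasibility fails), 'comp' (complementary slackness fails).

Gradient of f: grad f(x) = Q x + c = (1, 3)
Constraint values g_i(x) = a_i^T x - b_i:
  g_1((1, -2)) = -2
  g_2((1, -2)) = 0
Stationarity residual: grad f(x) + sum_i lambda_i a_i = (0, 0)
  -> stationarity OK
Primal feasibility (all g_i <= 0): OK
Dual feasibility (all lambda_i >= 0): OK
Complementary slackness (lambda_i * g_i(x) = 0 for all i): OK

Verdict: yes, KKT holds.

yes


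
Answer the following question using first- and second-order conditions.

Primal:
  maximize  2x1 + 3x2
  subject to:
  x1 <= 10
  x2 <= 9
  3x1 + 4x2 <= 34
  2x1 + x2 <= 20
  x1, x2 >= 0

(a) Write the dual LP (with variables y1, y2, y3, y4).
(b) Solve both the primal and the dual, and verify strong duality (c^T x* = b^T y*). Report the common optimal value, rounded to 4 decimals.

The standard primal-dual pair for 'max c^T x s.t. A x <= b, x >= 0' is:
  Dual:  min b^T y  s.t.  A^T y >= c,  y >= 0.

So the dual LP is:
  minimize  10y1 + 9y2 + 34y3 + 20y4
  subject to:
    y1 + 3y3 + 2y4 >= 2
    y2 + 4y3 + y4 >= 3
    y1, y2, y3, y4 >= 0

Solving the primal: x* = (0, 8.5).
  primal value c^T x* = 25.5.
Solving the dual: y* = (0, 0, 0.75, 0).
  dual value b^T y* = 25.5.
Strong duality: c^T x* = b^T y*. Confirmed.

25.5


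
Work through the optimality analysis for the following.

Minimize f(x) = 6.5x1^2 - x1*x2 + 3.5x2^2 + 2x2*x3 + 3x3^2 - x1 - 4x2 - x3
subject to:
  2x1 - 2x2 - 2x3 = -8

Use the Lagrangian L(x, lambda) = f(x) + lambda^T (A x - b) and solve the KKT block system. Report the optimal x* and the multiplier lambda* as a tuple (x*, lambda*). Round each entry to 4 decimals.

Form the Lagrangian:
  L(x, lambda) = (1/2) x^T Q x + c^T x + lambda^T (A x - b)
Stationarity (grad_x L = 0): Q x + c + A^T lambda = 0.
Primal feasibility: A x = b.

This gives the KKT block system:
  [ Q   A^T ] [ x     ]   [-c ]
  [ A    0  ] [ lambda ] = [ b ]

Solving the linear system:
  x*      = (-0.7055, 1.7192, 1.5753)
  lambda* = (5.9452)
  f(x*)   = 19.9075

x* = (-0.7055, 1.7192, 1.5753), lambda* = (5.9452)


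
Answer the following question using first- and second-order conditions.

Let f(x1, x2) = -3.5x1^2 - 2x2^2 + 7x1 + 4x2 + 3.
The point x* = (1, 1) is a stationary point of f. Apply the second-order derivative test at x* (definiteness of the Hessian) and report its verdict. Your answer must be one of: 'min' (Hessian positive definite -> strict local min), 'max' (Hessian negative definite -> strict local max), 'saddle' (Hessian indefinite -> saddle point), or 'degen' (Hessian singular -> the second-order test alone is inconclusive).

Compute the Hessian H = grad^2 f:
  H = [[-7, 0], [0, -4]]
Verify stationarity: grad f(x*) = H x* + g = (0, 0).
Eigenvalues of H: -7, -4.
Both eigenvalues < 0, so H is negative definite -> x* is a strict local max.

max


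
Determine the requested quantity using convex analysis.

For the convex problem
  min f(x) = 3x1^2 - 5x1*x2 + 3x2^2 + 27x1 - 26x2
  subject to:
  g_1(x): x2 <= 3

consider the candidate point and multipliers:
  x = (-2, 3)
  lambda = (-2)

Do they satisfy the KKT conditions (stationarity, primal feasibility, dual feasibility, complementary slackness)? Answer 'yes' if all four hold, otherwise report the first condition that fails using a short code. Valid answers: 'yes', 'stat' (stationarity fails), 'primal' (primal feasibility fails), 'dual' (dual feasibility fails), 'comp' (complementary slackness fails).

Gradient of f: grad f(x) = Q x + c = (0, 2)
Constraint values g_i(x) = a_i^T x - b_i:
  g_1((-2, 3)) = 0
Stationarity residual: grad f(x) + sum_i lambda_i a_i = (0, 0)
  -> stationarity OK
Primal feasibility (all g_i <= 0): OK
Dual feasibility (all lambda_i >= 0): FAILS
Complementary slackness (lambda_i * g_i(x) = 0 for all i): OK

Verdict: the first failing condition is dual_feasibility -> dual.

dual


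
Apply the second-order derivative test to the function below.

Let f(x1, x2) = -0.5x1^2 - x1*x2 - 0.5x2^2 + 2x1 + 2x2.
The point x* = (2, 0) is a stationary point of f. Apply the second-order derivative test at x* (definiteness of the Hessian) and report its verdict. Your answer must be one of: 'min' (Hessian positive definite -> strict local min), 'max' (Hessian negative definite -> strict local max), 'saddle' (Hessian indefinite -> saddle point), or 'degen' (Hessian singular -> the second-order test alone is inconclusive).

Compute the Hessian H = grad^2 f:
  H = [[-1, -1], [-1, -1]]
Verify stationarity: grad f(x*) = H x* + g = (0, 0).
Eigenvalues of H: -2, 0.
H has a zero eigenvalue (singular; negative semidefinite but not definite), so H is neither positive definite, negative definite, nor indefinite. The second-order test alone is inconclusive -> degen.
(Indeed, f is constant along the null direction of H through x*, so x* is not a strict local extremum.)

degen


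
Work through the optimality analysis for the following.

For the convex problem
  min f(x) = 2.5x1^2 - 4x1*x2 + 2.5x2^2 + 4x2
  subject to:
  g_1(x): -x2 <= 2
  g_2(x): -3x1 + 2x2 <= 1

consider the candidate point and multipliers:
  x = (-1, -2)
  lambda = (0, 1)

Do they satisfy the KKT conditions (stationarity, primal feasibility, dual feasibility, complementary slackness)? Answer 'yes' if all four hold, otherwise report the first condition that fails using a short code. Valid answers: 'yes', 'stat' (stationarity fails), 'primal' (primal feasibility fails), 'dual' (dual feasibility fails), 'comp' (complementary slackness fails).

Gradient of f: grad f(x) = Q x + c = (3, -2)
Constraint values g_i(x) = a_i^T x - b_i:
  g_1((-1, -2)) = 0
  g_2((-1, -2)) = -2
Stationarity residual: grad f(x) + sum_i lambda_i a_i = (0, 0)
  -> stationarity OK
Primal feasibility (all g_i <= 0): OK
Dual feasibility (all lambda_i >= 0): OK
Complementary slackness (lambda_i * g_i(x) = 0 for all i): FAILS

Verdict: the first failing condition is complementary_slackness -> comp.

comp


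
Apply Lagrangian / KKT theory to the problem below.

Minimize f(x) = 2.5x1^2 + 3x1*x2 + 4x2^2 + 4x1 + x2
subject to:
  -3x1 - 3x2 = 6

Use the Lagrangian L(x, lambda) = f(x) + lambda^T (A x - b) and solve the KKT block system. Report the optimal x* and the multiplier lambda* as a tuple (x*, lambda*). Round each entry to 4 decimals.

Form the Lagrangian:
  L(x, lambda) = (1/2) x^T Q x + c^T x + lambda^T (A x - b)
Stationarity (grad_x L = 0): Q x + c + A^T lambda = 0.
Primal feasibility: A x = b.

This gives the KKT block system:
  [ Q   A^T ] [ x     ]   [-c ]
  [ A    0  ] [ lambda ] = [ b ]

Solving the linear system:
  x*      = (-1.8571, -0.1429)
  lambda* = (-1.9048)
  f(x*)   = 1.9286

x* = (-1.8571, -0.1429), lambda* = (-1.9048)


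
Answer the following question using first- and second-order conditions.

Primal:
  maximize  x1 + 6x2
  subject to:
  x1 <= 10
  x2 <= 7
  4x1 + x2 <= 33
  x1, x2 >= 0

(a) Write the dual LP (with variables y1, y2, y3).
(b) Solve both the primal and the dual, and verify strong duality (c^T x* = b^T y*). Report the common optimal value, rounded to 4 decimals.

The standard primal-dual pair for 'max c^T x s.t. A x <= b, x >= 0' is:
  Dual:  min b^T y  s.t.  A^T y >= c,  y >= 0.

So the dual LP is:
  minimize  10y1 + 7y2 + 33y3
  subject to:
    y1 + 4y3 >= 1
    y2 + y3 >= 6
    y1, y2, y3 >= 0

Solving the primal: x* = (6.5, 7).
  primal value c^T x* = 48.5.
Solving the dual: y* = (0, 5.75, 0.25).
  dual value b^T y* = 48.5.
Strong duality: c^T x* = b^T y*. Confirmed.

48.5


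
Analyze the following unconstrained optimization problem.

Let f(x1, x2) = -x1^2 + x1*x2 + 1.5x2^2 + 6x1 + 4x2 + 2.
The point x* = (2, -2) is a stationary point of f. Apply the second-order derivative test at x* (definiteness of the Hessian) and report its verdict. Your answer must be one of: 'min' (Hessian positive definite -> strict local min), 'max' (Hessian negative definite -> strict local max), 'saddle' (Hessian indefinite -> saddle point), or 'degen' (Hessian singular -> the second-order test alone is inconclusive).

Compute the Hessian H = grad^2 f:
  H = [[-2, 1], [1, 3]]
Verify stationarity: grad f(x*) = H x* + g = (0, 0).
Eigenvalues of H: -2.1926, 3.1926.
Eigenvalues have mixed signs, so H is indefinite -> x* is a saddle point.

saddle
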